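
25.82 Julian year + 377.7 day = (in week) 1 Julian year = 31557600 s, so 25.82 Julian year = 25.82 * 31557600 = 8.1481723e+08 s. 1 day = 86400 s, so 377.7 day = 377.7 * 86400 = 32633280 s. Sum: 8.1481723e+08 + 32633280 = 8.4745051e+08 s. 1 week = 604800 s, so 8.4745051e+08 s = 8.4745051e+08 / 604800 = 1401.2079 week ≈ 1401 week (4 s.f.). Final answer: 1401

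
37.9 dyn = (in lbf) 1 dyn = 1e-05 N, so 37.9 dyn = 37.9 * 1e-05 = 0.000379 N. 1 lbf = 4.4482216 N, so 0.000379 N = 0.000379 / 4.4482216 = 8.5202589e-05 lbf ≈ 8.52e-05 lbf (4 s.f.). Final answer: 8.52e-05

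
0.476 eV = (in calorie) 1.823e-20. Check: 1 eV = 1.6021766e-19 J, so 0.476 eV = 0.476 * 1.6021766e-19 = 7.6263608e-20 J. 1 calorie = 4.184 J, so 7.6263608e-20 J = 7.6263608e-20 / 4.184 = 1.822744e-20 calorie ≈ 1.823e-20 calorie (4 s.f.).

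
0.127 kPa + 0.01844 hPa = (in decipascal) 1 kPa = 1000 Pa, so 0.127 kPa = 0.127 * 1000 = 127 Pa. 1 hPa = 100 Pa, so 0.01844 hPa = 0.01844 * 100 = 1.844 Pa. Sum: 127 + 1.844 = 128.844 Pa. 1 decipascal = 0.1 Pa, so 128.844 Pa = 128.844 / 0.1 = 1288.44 decipascal ≈ 1288 decipascal (4 s.f.). Final answer: 1288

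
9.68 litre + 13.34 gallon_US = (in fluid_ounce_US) 2035. Check: 1 litre = 0.001 m^3, so 9.68 litre = 9.68 * 0.001 = 0.00968 m^3. 1 gallon_US = 0.0037854118 m^3, so 13.34 gallon_US = 13.34 * 0.0037854118 = 0.050497393 m^3. Sum: 0.00968 + 0.050497393 = 0.060177393 m^3. 1 fluid_ounce_US = 2.957353e-05 m^3, so 0.060177393 m^3 = 0.060177393 / 2.957353e-05 = 2034.8397 fluid_ounce_US ≈ 2035 fluid_ounce_US (4 s.f.).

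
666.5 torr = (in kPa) 88.86. Check: 1 torr = 133.32237 Pa, so 666.5 torr = 666.5 * 133.32237 = 88859.359 Pa. 1 kPa = 1000 Pa, so 88859.359 Pa = 88859.359 / 1000 = 88.859359 kPa ≈ 88.86 kPa (4 s.f.).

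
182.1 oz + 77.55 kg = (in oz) 1 oz = 0.028349523 kg, so 182.1 oz = 182.1 * 0.028349523 = 5.1624482 kg. 77.55 kg is already in kg. Sum: 5.1624482 + 77.55 = 82.712448 kg. 1 oz = 0.028349523 kg, so 82.712448 kg = 82.712448 / 0.028349523 = 2917.5957 oz ≈ 2918 oz (4 s.f.). Final answer: 2918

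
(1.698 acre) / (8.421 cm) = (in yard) 8.924e+04. Check: 1 acre = 4046.8564 m^2, so 1.698 acre = 1.698 * 4046.8564 = 6871.5622 m^2. 1 cm = 0.01 m, so 8.421 cm = 8.421 * 0.01 = 0.08421 m. Combine: 6871.5622 m^2 / 0.08421 m = 81600.311 m. 1 yard = 0.9144 m, so 81600.311 m = 81600.311 / 0.9144 = 89239.185 yard ≈ 8.924e+04 yard (4 s.f.).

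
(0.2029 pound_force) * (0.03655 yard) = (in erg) 3.016e+05. Check: 1 pound_force = 4.4482216 N, so 0.2029 pound_force = 0.2029 * 4.4482216 = 0.90254417 N. 1 yard = 0.9144 m, so 0.03655 yard = 0.03655 * 0.9144 = 0.03342132 m. Combine: 0.90254417 N * 0.03342132 m = 0.030164217 J. 1 erg = 1e-07 J, so 0.030164217 J = 0.030164217 / 1e-07 = 301642.17 erg ≈ 3.016e+05 erg (4 s.f.).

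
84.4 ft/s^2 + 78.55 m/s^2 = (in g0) 1 ft/s^2 = 0.3048 m/s^2, so 84.4 ft/s^2 = 84.4 * 0.3048 = 25.72512 m/s^2. 78.55 m/s^2 is already in m/s^2. Sum: 25.72512 + 78.55 = 104.27512 m/s^2. 1 g0 = 9.80665 m/s^2, so 104.27512 m/s^2 = 104.27512 / 9.80665 = 10.633103 g0 ≈ 10.63 g0 (4 s.f.). Final answer: 10.63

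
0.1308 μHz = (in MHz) 1 μHz = 1e-06 Hz, so 0.1308 μHz = 0.1308 * 1e-06 = 1.308e-07 Hz. 1 MHz = 1000000 Hz, so 1.308e-07 Hz = 1.308e-07 / 1000000 = 1.308e-13 MHz. Final answer: 1.308e-13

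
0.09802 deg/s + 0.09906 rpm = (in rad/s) 1 deg/s = 0.017453293 rad/s, so 0.09802 deg/s = 0.09802 * 0.017453293 = 0.0017107717 rad/s. 1 rpm = 0.10471976 rad/s, so 0.09906 rpm = 0.09906 * 0.10471976 = 0.010373539 rad/s. Sum: 0.0017107717 + 0.010373539 = 0.012084311 rad/s. Result: 0.012084311 rad/s ≈ 0.01208 rad/s (4 s.f.). Final answer: 0.01208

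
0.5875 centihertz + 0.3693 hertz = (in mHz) 375.2. Check: 1 centihertz = 0.01 Hz, so 0.5875 centihertz = 0.5875 * 0.01 = 0.005875 Hz. 0.3693 hertz = 0.3693 Hz. Sum: 0.005875 + 0.3693 = 0.375175 Hz. 1 mHz = 0.001 Hz, so 0.375175 Hz = 0.375175 / 0.001 = 375.175 mHz ≈ 375.2 mHz (4 s.f.).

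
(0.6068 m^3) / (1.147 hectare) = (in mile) 3.287e-08. Check: 0.6068 m^3 is already in m^3. 1 hectare = 10000 m^2, so 1.147 hectare = 1.147 * 10000 = 11470 m^2. Combine: 0.6068 m^3 / 11470 m^2 = 5.2903226e-05 m. 1 mile = 1609.344 m, so 5.2903226e-05 m = 5.2903226e-05 / 1609.344 = 3.287254e-08 mile ≈ 3.287e-08 mile (4 s.f.).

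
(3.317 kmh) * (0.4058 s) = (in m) 0.3739. Check: 1 kmh = 0.27777778 m/s, so 3.317 kmh = 3.317 * 0.27777778 = 0.92138889 m/s. 0.4058 s is already in s. Combine: 0.92138889 m/s * 0.4058 s = 0.37389961 m. Result: 0.37389961 m ≈ 0.3739 m (4 s.f.).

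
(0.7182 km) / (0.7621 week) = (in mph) 0.003486. Check: 1 km = 1000 m, so 0.7182 km = 0.7182 * 1000 = 718.2 m. 1 week = 604800 s, so 0.7621 week = 0.7621 * 604800 = 460918.08 s. Combine: 718.2 m / 460918.08 s = 0.0015581945 m/s. 1 mph = 0.44704 m/s, so 0.0015581945 m/s = 0.0015581945 / 0.44704 = 0.0034855817 mph ≈ 0.003486 mph (4 s.f.).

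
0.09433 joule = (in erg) 9.433e+05. Check: 0.09433 joule = 0.09433 J. 1 erg = 1e-07 J, so 0.09433 J = 0.09433 / 1e-07 = 943300 erg ≈ 9.433e+05 erg (4 s.f.).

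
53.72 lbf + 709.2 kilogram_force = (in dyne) 7.194e+08. Check: 1 lbf = 4.4482216 N, so 53.72 lbf = 53.72 * 4.4482216 = 238.95847 N. 1 kilogram_force = 9.80665 N, so 709.2 kilogram_force = 709.2 * 9.80665 = 6954.8762 N. Sum: 238.95847 + 6954.8762 = 7193.8346 N. 1 dyne = 1e-05 N, so 7193.8346 N = 7193.8346 / 1e-05 = 7.1938346e+08 dyne ≈ 7.194e+08 dyne (4 s.f.).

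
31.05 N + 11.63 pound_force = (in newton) 82.78. Check: 31.05 N is already in N. 1 pound_force = 4.4482216 N, so 11.63 pound_force = 11.63 * 4.4482216 = 51.732817 N. Sum: 31.05 + 51.732817 = 82.782817 N. 82.782817 N = 82.782817 newton ≈ 82.78 newton (4 s.f.).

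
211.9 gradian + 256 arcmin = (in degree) 195. Check: 1 gradian = 0.015707963 rad, so 211.9 gradian = 211.9 * 0.015707963 = 3.3285174 rad. 1 arcmin = 0.00029088821 rad, so 256 arcmin = 256 * 0.00029088821 = 0.074467381 rad. Sum: 3.3285174 + 0.074467381 = 3.4029848 rad. 1 degree = 0.017453293 rad, so 3.4029848 rad = 3.4029848 / 0.017453293 = 194.97667 degree ≈ 195 degree (4 s.f.).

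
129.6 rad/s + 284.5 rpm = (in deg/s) 129.6 rad/s is already in rad/s. 1 rpm = 0.10471976 rad/s, so 284.5 rpm = 284.5 * 0.10471976 = 29.79277 rad/s. Sum: 129.6 + 29.79277 = 159.39277 rad/s. 1 deg/s = 0.017453293 rad/s, so 159.39277 rad/s = 159.39277 / 0.017453293 = 9132.533 deg/s ≈ 9133 deg/s (4 s.f.). Final answer: 9133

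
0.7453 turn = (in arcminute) 1.61e+04. Check: 1 turn = 6.2831853 rad, so 0.7453 turn = 0.7453 * 6.2831853 = 4.682858 rad. 1 arcminute = 0.00029088821 rad, so 4.682858 rad = 4.682858 / 0.00029088821 = 16098.48 arcminute ≈ 1.61e+04 arcminute (4 s.f.).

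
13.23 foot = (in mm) 4033. Check: 1 foot = 0.3048 m, so 13.23 foot = 13.23 * 0.3048 = 4.032504 m. 1 mm = 0.001 m, so 4.032504 m = 4.032504 / 0.001 = 4032.504 mm ≈ 4033 mm (4 s.f.).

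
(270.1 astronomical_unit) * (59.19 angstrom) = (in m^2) 1 astronomical_unit = 1.4959787e+11 m, so 270.1 astronomical_unit = 270.1 * 1.4959787e+11 = 4.0406385e+13 m. 1 angstrom = 1e-10 m, so 59.19 angstrom = 59.19 * 1e-10 = 5.919e-09 m. Combine: 4.0406385e+13 m * 5.919e-09 m = 239165.39 m^2. Result: 239165.39 m^2 ≈ 2.392e+05 m^2 (4 s.f.). Final answer: 2.392e+05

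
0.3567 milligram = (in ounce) 1 milligram = 1e-06 kg, so 0.3567 milligram = 0.3567 * 1e-06 = 3.567e-07 kg. 1 ounce = 0.028349523 kg, so 3.567e-07 kg = 3.567e-07 / 0.028349523 = 1.2582222e-05 ounce ≈ 1.258e-05 ounce (4 s.f.). Final answer: 1.258e-05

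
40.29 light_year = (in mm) 1 light_year = 9.4607305e+15 m, so 40.29 light_year = 40.29 * 9.4607305e+15 = 3.8117283e+17 m. 1 mm = 0.001 m, so 3.8117283e+17 m = 3.8117283e+17 / 0.001 = 3.8117283e+20 mm ≈ 3.812e+20 mm (4 s.f.). Final answer: 3.812e+20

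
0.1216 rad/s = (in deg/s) 1 deg/s = 0.017453293 rad/s, so 0.1216 rad/s = 0.1216 / 0.017453293 = 6.9671668 deg/s ≈ 6.967 deg/s (4 s.f.). Final answer: 6.967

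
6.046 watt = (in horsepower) 6.046 watt = 6.046 W. 1 horsepower = 745.69987 W, so 6.046 W = 6.046 / 745.69987 = 0.0081078196 horsepower ≈ 0.008108 horsepower (4 s.f.). Final answer: 0.008108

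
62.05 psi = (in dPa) 1 psi = 6894.7573 Pa, so 62.05 psi = 62.05 * 6894.7573 = 427819.69 Pa. 1 dPa = 0.1 Pa, so 427819.69 Pa = 427819.69 / 0.1 = 4278196.9 dPa ≈ 4.278e+06 dPa (4 s.f.). Final answer: 4.278e+06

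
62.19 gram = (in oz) 1 gram = 0.001 kg, so 62.19 gram = 62.19 * 0.001 = 0.06219 kg. 1 oz = 0.028349523 kg, so 0.06219 kg = 0.06219 / 0.028349523 = 2.1936877 oz ≈ 2.194 oz (4 s.f.). Final answer: 2.194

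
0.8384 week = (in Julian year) 0.01607. Check: 1 week = 604800 s, so 0.8384 week = 0.8384 * 604800 = 507064.32 s. 1 Julian year = 31557600 s, so 507064.32 s = 507064.32 / 31557600 = 0.016067899 Julian year ≈ 0.01607 Julian year (4 s.f.).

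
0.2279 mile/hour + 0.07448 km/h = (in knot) 0.2383. Check: 1 mile/hour = 0.44704 m/s, so 0.2279 mile/hour = 0.2279 * 0.44704 = 0.10188042 m/s. 1 km/h = 0.27777778 m/s, so 0.07448 km/h = 0.07448 * 0.27777778 = 0.020688889 m/s. Sum: 0.10188042 + 0.020688889 = 0.1225693 m/s. 1 knot = 0.51444444 m/s, so 0.1225693 m/s = 0.1225693 / 0.51444444 = 0.23825567 knot ≈ 0.2383 knot (4 s.f.).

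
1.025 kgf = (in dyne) 1.005e+06. Check: 1 kgf = 9.80665 N, so 1.025 kgf = 1.025 * 9.80665 = 10.051816 N. 1 dyne = 1e-05 N, so 10.051816 N = 10.051816 / 1e-05 = 1005181.6 dyne ≈ 1.005e+06 dyne (4 s.f.).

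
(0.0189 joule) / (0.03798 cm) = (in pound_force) 11.19. Check: 0.0189 joule = 0.0189 J. 1 cm = 0.01 m, so 0.03798 cm = 0.03798 * 0.01 = 0.0003798 m. Combine: 0.0189 J / 0.0003798 m = 49.763033 N. 1 pound_force = 4.4482216 N, so 49.763033 N = 49.763033 / 4.4482216 = 11.187175 pound_force ≈ 11.19 pound_force (4 s.f.).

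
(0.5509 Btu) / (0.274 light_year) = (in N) 2.242e-13. Check: 1 Btu = 1055.0559 J, so 0.5509 Btu = 0.5509 * 1055.0559 = 581.23027 J. 1 light_year = 9.4607305e+15 m, so 0.274 light_year = 0.274 * 9.4607305e+15 = 2.5922401e+15 m. Combine: 581.23027 J / 2.5922401e+15 m = 2.242193e-13 N. Result: 2.242193e-13 N ≈ 2.242e-13 N (4 s.f.).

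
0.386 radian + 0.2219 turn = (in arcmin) 0.386 radian = 0.386 rad. 1 turn = 6.2831853 rad, so 0.2219 turn = 0.2219 * 6.2831853 = 1.3942388 rad. Sum: 0.386 + 1.3942388 = 1.7802388 rad. 1 arcmin = 0.00029088821 rad, so 1.7802388 rad = 1.7802388 / 0.00029088821 = 6120.0103 arcmin ≈ 6120 arcmin (4 s.f.). Final answer: 6120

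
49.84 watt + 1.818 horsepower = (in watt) 49.84 watt = 49.84 W. 1 horsepower = 745.69987 W, so 1.818 horsepower = 1.818 * 745.69987 = 1355.6824 W. Sum: 49.84 + 1355.6824 = 1405.5224 W. 1405.5224 W = 1405.5224 watt ≈ 1406 watt (4 s.f.). Final answer: 1406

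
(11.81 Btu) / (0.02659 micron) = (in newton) 1 Btu = 1055.0559 J, so 11.81 Btu = 11.81 * 1055.0559 = 12460.21 J. 1 micron = 1e-06 m, so 0.02659 micron = 0.02659 * 1e-06 = 2.659e-08 m. Combine: 12460.21 J / 2.659e-08 m = 4.686051e+11 N. 4.686051e+11 N = 4.686051e+11 newton ≈ 4.686e+11 newton (4 s.f.). Final answer: 4.686e+11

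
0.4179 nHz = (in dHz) 4.179e-09. Check: 1 nHz = 1e-09 Hz, so 0.4179 nHz = 0.4179 * 1e-09 = 4.179e-10 Hz. 1 dHz = 0.1 Hz, so 4.179e-10 Hz = 4.179e-10 / 0.1 = 4.179e-09 dHz.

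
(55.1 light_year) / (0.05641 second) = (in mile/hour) 2.067e+19. Check: 1 light_year = 9.4607305e+15 m, so 55.1 light_year = 55.1 * 9.4607305e+15 = 5.2128625e+17 m. 0.05641 second = 0.05641 s. Combine: 5.2128625e+17 m / 0.05641 s = 9.2410255e+18 m/s. 1 mile/hour = 0.44704 m/s, so 9.2410255e+18 m/s = 9.2410255e+18 / 0.44704 = 2.0671585e+19 mile/hour ≈ 2.067e+19 mile/hour (4 s.f.).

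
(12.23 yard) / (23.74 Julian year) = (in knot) 2.902e-08. Check: 1 yard = 0.9144 m, so 12.23 yard = 12.23 * 0.9144 = 11.183112 m. 1 Julian year = 31557600 s, so 23.74 Julian year = 23.74 * 31557600 = 7.4917742e+08 s. Combine: 11.183112 m / 7.4917742e+08 s = 1.4927188e-08 m/s. 1 knot = 0.51444444 m/s, so 1.4927188e-08 m/s = 1.4927188e-08 / 0.51444444 = 2.9016132e-08 knot ≈ 2.902e-08 knot (4 s.f.).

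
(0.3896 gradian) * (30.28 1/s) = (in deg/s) 1 gradian = 0.015707963 rad, so 0.3896 gradian = 0.3896 * 0.015707963 = 0.0061198225 rad. 30.28 1/s = 30.28 Hz. Combine: 0.0061198225 rad * 30.28 Hz = 0.18530822 rad/s. 1 deg/s = 0.017453293 rad/s, so 0.18530822 rad/s = 0.18530822 / 0.017453293 = 10.617379 deg/s ≈ 10.62 deg/s (4 s.f.). Final answer: 10.62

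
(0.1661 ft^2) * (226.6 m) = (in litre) 3497. Check: 1 ft^2 = 0.09290304 m^2, so 0.1661 ft^2 = 0.1661 * 0.09290304 = 0.015431195 m^2. 226.6 m is already in m. Combine: 0.015431195 m^2 * 226.6 m = 3.4967088 m^3. 1 litre = 0.001 m^3, so 3.4967088 m^3 = 3.4967088 / 0.001 = 3496.7088 litre ≈ 3497 litre (4 s.f.).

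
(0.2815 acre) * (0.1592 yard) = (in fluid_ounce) 1 acre = 4046.8564 m^2, so 0.2815 acre = 0.2815 * 4046.8564 = 1139.1901 m^2. 1 yard = 0.9144 m, so 0.1592 yard = 0.1592 * 0.9144 = 0.14557248 m. Combine: 1139.1901 m^2 * 0.14557248 m = 165.83473 m^3. 1 fluid_ounce = 2.957353e-05 m^3, so 165.83473 m^3 = 165.83473 / 2.957353e-05 = 5607539.2 fluid_ounce ≈ 5.608e+06 fluid_ounce (4 s.f.). Final answer: 5.608e+06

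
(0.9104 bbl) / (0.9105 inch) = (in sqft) 67.37. Check: 1 bbl = 0.15898729 m^3, so 0.9104 bbl = 0.9104 * 0.15898729 = 0.14474203 m^3. 1 inch = 0.0254 m, so 0.9105 inch = 0.9105 * 0.0254 = 0.0231267 m. Combine: 0.14474203 m^3 / 0.0231267 m = 6.2586549 m^2. 1 sqft = 0.09290304 m^2, so 6.2586549 m^2 = 6.2586549 / 0.09290304 = 67.3676 sqft ≈ 67.37 sqft (4 s.f.).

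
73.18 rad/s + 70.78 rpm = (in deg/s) 73.18 rad/s is already in rad/s. 1 rpm = 0.10471976 rad/s, so 70.78 rpm = 70.78 * 0.10471976 = 7.4120643 rad/s. Sum: 73.18 + 7.4120643 = 80.592064 rad/s. 1 deg/s = 0.017453293 rad/s, so 80.592064 rad/s = 80.592064 / 0.017453293 = 4617.5851 deg/s ≈ 4618 deg/s (4 s.f.). Final answer: 4618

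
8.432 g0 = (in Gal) 8269. Check: 1 g0 = 9.80665 m/s^2, so 8.432 g0 = 8.432 * 9.80665 = 82.689673 m/s^2. 1 Gal = 0.01 m/s^2, so 82.689673 m/s^2 = 82.689673 / 0.01 = 8268.9673 Gal ≈ 8269 Gal (4 s.f.).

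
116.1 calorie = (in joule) 1 calorie = 4.184 J, so 116.1 calorie = 116.1 * 4.184 = 485.7624 J. 485.7624 J = 485.7624 joule ≈ 485.8 joule (4 s.f.). Final answer: 485.8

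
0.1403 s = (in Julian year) 4.446e-09. Check: 1 Julian year = 31557600 s, so 0.1403 s = 0.1403 / 31557600 = 4.4458387e-09 Julian year ≈ 4.446e-09 Julian year (4 s.f.).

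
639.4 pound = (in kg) 1 pound = 0.45359237 kg, so 639.4 pound = 639.4 * 0.45359237 = 290.02696 kg. Result: 290.02696 kg ≈ 290 kg (4 s.f.). Final answer: 290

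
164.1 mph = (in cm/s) 7336. Check: 1 mph = 0.44704 m/s, so 164.1 mph = 164.1 * 0.44704 = 73.359264 m/s. 1 cm/s = 0.01 m/s, so 73.359264 m/s = 73.359264 / 0.01 = 7335.9264 cm/s ≈ 7336 cm/s (4 s.f.).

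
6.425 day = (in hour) 1 day = 86400 s, so 6.425 day = 6.425 * 86400 = 555120 s. 1 hour = 3600 s, so 555120 s = 555120 / 3600 = 154.2 hour. Final answer: 154.2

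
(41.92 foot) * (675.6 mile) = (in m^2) 1.389e+07. Check: 1 foot = 0.3048 m, so 41.92 foot = 41.92 * 0.3048 = 12.777216 m. 1 mile = 1609.344 m, so 675.6 mile = 675.6 * 1609.344 = 1087272.8 m. Combine: 12.777216 m * 1087272.8 m = 13892319 m^2. Result: 13892319 m^2 ≈ 1.389e+07 m^2 (4 s.f.).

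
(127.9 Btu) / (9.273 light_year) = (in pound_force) 1 Btu = 1055.0559 J, so 127.9 Btu = 127.9 * 1055.0559 = 134941.64 J. 1 light_year = 9.4607305e+15 m, so 9.273 light_year = 9.273 * 9.4607305e+15 = 8.7729354e+16 m. Combine: 134941.64 J / 8.7729354e+16 m = 1.5381584e-12 N. 1 pound_force = 4.4482216 N, so 1.5381584e-12 N = 1.5381584e-12 / 4.4482216 = 3.4579177e-13 pound_force ≈ 3.458e-13 pound_force (4 s.f.). Final answer: 3.458e-13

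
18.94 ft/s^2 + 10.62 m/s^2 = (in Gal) 1639. Check: 1 ft/s^2 = 0.3048 m/s^2, so 18.94 ft/s^2 = 18.94 * 0.3048 = 5.772912 m/s^2. 10.62 m/s^2 is already in m/s^2. Sum: 5.772912 + 10.62 = 16.392912 m/s^2. 1 Gal = 0.01 m/s^2, so 16.392912 m/s^2 = 16.392912 / 0.01 = 1639.2912 Gal ≈ 1639 Gal (4 s.f.).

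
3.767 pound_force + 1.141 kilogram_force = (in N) 1 pound_force = 4.4482216 N, so 3.767 pound_force = 3.767 * 4.4482216 = 16.756451 N. 1 kilogram_force = 9.80665 N, so 1.141 kilogram_force = 1.141 * 9.80665 = 11.189388 N. Sum: 16.756451 + 11.189388 = 27.945838 N. Result: 27.945838 N ≈ 27.95 N (4 s.f.). Final answer: 27.95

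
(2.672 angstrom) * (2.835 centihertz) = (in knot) 1 angstrom = 1e-10 m, so 2.672 angstrom = 2.672 * 1e-10 = 2.672e-10 m. 1 centihertz = 0.01 Hz, so 2.835 centihertz = 2.835 * 0.01 = 0.02835 Hz. Combine: 2.672e-10 m * 0.02835 Hz = 7.57512e-12 m/s. 1 knot = 0.51444444 m/s, so 7.57512e-12 m/s = 7.57512e-12 / 0.51444444 = 1.4724855e-11 knot ≈ 1.472e-11 knot (4 s.f.). Final answer: 1.472e-11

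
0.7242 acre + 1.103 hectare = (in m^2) 1.396e+04. Check: 1 acre = 4046.8564 m^2, so 0.7242 acre = 0.7242 * 4046.8564 = 2930.7334 m^2. 1 hectare = 10000 m^2, so 1.103 hectare = 1.103 * 10000 = 11030 m^2. Sum: 2930.7334 + 11030 = 13960.733 m^2. Result: 13960.733 m^2 ≈ 1.396e+04 m^2 (4 s.f.).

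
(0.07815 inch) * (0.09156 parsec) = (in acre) 1 inch = 0.0254 m, so 0.07815 inch = 0.07815 * 0.0254 = 0.00198501 m. 1 parsec = 3.0856776e+16 m, so 0.09156 parsec = 0.09156 * 3.0856776e+16 = 2.8252464e+15 m. Combine: 0.00198501 m * 2.8252464e+15 m = 5.6081423e+12 m^2. 1 acre = 4046.8564 m^2, so 5.6081423e+12 m^2 = 5.6081423e+12 / 4046.8564 = 1.3858022e+09 acre ≈ 1.386e+09 acre (4 s.f.). Final answer: 1.386e+09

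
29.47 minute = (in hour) 0.4912. Check: 1 minute = 60 s, so 29.47 minute = 29.47 * 60 = 1768.2 s. 1 hour = 3600 s, so 1768.2 s = 1768.2 / 3600 = 0.49116667 hour ≈ 0.4912 hour (4 s.f.).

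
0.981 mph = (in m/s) 1 mph = 0.44704 m/s, so 0.981 mph = 0.981 * 0.44704 = 0.43854624 m/s. Result: 0.43854624 m/s ≈ 0.4385 m/s (4 s.f.). Final answer: 0.4385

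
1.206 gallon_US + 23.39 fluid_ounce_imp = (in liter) 5.23. Check: 1 gallon_US = 0.0037854118 m^3, so 1.206 gallon_US = 1.206 * 0.0037854118 = 0.0045652066 m^3. 1 fluid_ounce_imp = 2.8413063e-05 m^3, so 23.39 fluid_ounce_imp = 23.39 * 2.8413063e-05 = 0.00066458153 m^3. Sum: 0.0045652066 + 0.00066458153 = 0.0052297881 m^3. 1 liter = 0.001 m^3, so 0.0052297881 m^3 = 0.0052297881 / 0.001 = 5.2297881 liter ≈ 5.23 liter (4 s.f.).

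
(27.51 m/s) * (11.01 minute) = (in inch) 27.51 m/s is already in m/s. 1 minute = 60 s, so 11.01 minute = 11.01 * 60 = 660.6 s. Combine: 27.51 m/s * 660.6 s = 18173.106 m. 1 inch = 0.0254 m, so 18173.106 m = 18173.106 / 0.0254 = 715476.61 inch ≈ 7.155e+05 inch (4 s.f.). Final answer: 7.155e+05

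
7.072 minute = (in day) 0.004911. Check: 1 minute = 60 s, so 7.072 minute = 7.072 * 60 = 424.32 s. 1 day = 86400 s, so 424.32 s = 424.32 / 86400 = 0.0049111111 day ≈ 0.004911 day (4 s.f.).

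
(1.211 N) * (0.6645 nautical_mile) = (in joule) 1.211 N is already in N. 1 nautical_mile = 1852 m, so 0.6645 nautical_mile = 0.6645 * 1852 = 1230.654 m. Combine: 1.211 N * 1230.654 m = 1490.322 J. 1490.322 J = 1490.322 joule ≈ 1490 joule (4 s.f.). Final answer: 1490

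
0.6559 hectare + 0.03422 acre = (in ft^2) 7.209e+04. Check: 1 hectare = 10000 m^2, so 0.6559 hectare = 0.6559 * 10000 = 6559 m^2. 1 acre = 4046.8564 m^2, so 0.03422 acre = 0.03422 * 4046.8564 = 138.48343 m^2. Sum: 6559 + 138.48343 = 6697.4834 m^2. 1 ft^2 = 0.09290304 m^2, so 6697.4834 m^2 = 6697.4834 / 0.09290304 = 72091.112 ft^2 ≈ 7.209e+04 ft^2 (4 s.f.).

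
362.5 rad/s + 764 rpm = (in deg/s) 2.535e+04. Check: 362.5 rad/s is already in rad/s. 1 rpm = 0.10471976 rad/s, so 764 rpm = 764 * 0.10471976 = 80.005893 rad/s. Sum: 362.5 + 80.005893 = 442.50589 rad/s. 1 deg/s = 0.017453293 rad/s, so 442.50589 rad/s = 442.50589 / 0.017453293 = 25353.72 deg/s ≈ 2.535e+04 deg/s (4 s.f.).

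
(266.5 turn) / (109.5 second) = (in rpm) 146. Check: 1 turn = 6.2831853 rad, so 266.5 turn = 266.5 * 6.2831853 = 1674.4689 rad. 109.5 second = 109.5 s. Combine: 1674.4689 rad / 109.5 s = 15.291953 rad/s. 1 rpm = 0.10471976 rad/s, so 15.291953 rad/s = 15.291953 / 0.10471976 = 146.0274 rpm ≈ 146 rpm (4 s.f.).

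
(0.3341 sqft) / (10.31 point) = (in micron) 1 sqft = 0.09290304 m^2, so 0.3341 sqft = 0.3341 * 0.09290304 = 0.031038906 m^2. 1 point = 0.00035277778 m, so 10.31 point = 10.31 * 0.00035277778 = 0.0036371389 m. Combine: 0.031038906 m^2 / 0.0036371389 m = 8.5338797 m. 1 micron = 1e-06 m, so 8.5338797 m = 8.5338797 / 1e-06 = 8533879.7 micron ≈ 8.534e+06 micron (4 s.f.). Final answer: 8.534e+06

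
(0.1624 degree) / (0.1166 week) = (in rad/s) 4.019e-08. Check: 1 degree = 0.017453293 rad, so 0.1624 degree = 0.1624 * 0.017453293 = 0.0028344147 rad. 1 week = 604800 s, so 0.1166 week = 0.1166 * 604800 = 70519.68 s. Combine: 0.0028344147 rad / 70519.68 s = 4.0193244e-08 rad/s. Result: 4.0193244e-08 rad/s ≈ 4.019e-08 rad/s (4 s.f.).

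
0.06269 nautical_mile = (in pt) 1 nautical_mile = 1852 m, so 0.06269 nautical_mile = 0.06269 * 1852 = 116.10188 m. 1 pt = 0.00035277778 m, so 116.10188 m = 116.10188 / 0.00035277778 = 329107.69 pt ≈ 3.291e+05 pt (4 s.f.). Final answer: 3.291e+05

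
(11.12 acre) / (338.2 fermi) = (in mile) 1 acre = 4046.8564 m^2, so 11.12 acre = 11.12 * 4046.8564 = 45001.043 m^2. 1 fermi = 1e-15 m, so 338.2 fermi = 338.2 * 1e-15 = 3.382e-13 m. Combine: 45001.043 m^2 / 3.382e-13 m = 1.3306045e+17 m. 1 mile = 1609.344 m, so 1.3306045e+17 m = 1.3306045e+17 / 1609.344 = 8.2679929e+13 mile ≈ 8.268e+13 mile (4 s.f.). Final answer: 8.268e+13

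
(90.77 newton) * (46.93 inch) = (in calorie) 25.86. Check: 90.77 newton = 90.77 N. 1 inch = 0.0254 m, so 46.93 inch = 46.93 * 0.0254 = 1.192022 m. Combine: 90.77 N * 1.192022 m = 108.19984 J. 1 calorie = 4.184 J, so 108.19984 J = 108.19984 / 4.184 = 25.860382 calorie ≈ 25.86 calorie (4 s.f.).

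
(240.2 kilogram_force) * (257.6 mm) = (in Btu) 0.5751. Check: 1 kilogram_force = 9.80665 N, so 240.2 kilogram_force = 240.2 * 9.80665 = 2355.5573 N. 1 mm = 0.001 m, so 257.6 mm = 257.6 * 0.001 = 0.2576 m. Combine: 2355.5573 N * 0.2576 m = 606.79157 J. 1 Btu = 1055.0559 J, so 606.79157 J = 606.79157 / 1055.0559 = 0.57512744 Btu ≈ 0.5751 Btu (4 s.f.).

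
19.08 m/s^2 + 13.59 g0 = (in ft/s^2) 19.08 m/s^2 is already in m/s^2. 1 g0 = 9.80665 m/s^2, so 13.59 g0 = 13.59 * 9.80665 = 133.27237 m/s^2. Sum: 19.08 + 133.27237 = 152.35237 m/s^2. 1 ft/s^2 = 0.3048 m/s^2, so 152.35237 m/s^2 = 152.35237 / 0.3048 = 499.84375 ft/s^2 ≈ 499.8 ft/s^2 (4 s.f.). Final answer: 499.8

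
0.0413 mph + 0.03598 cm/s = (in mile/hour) 1 mph = 0.44704 m/s, so 0.0413 mph = 0.0413 * 0.44704 = 0.018462752 m/s. 1 cm/s = 0.01 m/s, so 0.03598 cm/s = 0.03598 * 0.01 = 0.0003598 m/s. Sum: 0.018462752 + 0.0003598 = 0.018822552 m/s. 1 mile/hour = 0.44704 m/s, so 0.018822552 m/s = 0.018822552 / 0.44704 = 0.04210485 mile/hour ≈ 0.0421 mile/hour (4 s.f.). Final answer: 0.0421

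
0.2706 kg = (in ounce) 9.545. Check: 1 ounce = 0.028349523 kg, so 0.2706 kg = 0.2706 / 0.028349523 = 9.5451341 ounce ≈ 9.545 ounce (4 s.f.).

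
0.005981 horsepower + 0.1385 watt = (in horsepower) 1 horsepower = 745.69987 W, so 0.005981 horsepower = 0.005981 * 745.69987 = 4.4600309 W. 0.1385 watt = 0.1385 W. Sum: 4.4600309 + 0.1385 = 4.5985309 W. 1 horsepower = 745.69987 W, so 4.5985309 W = 4.5985309 / 745.69987 = 0.0061667316 horsepower ≈ 0.006167 horsepower (4 s.f.). Final answer: 0.006167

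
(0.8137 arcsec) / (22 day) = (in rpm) 1 arcsec = 4.8481368e-06 rad, so 0.8137 arcsec = 0.8137 * 4.8481368e-06 = 3.9449289e-06 rad. 1 day = 86400 s, so 22 day = 22 * 86400 = 1900800 s. Combine: 3.9449289e-06 rad / 1900800 s = 2.0754045e-12 rad/s. 1 rpm = 0.10471976 rad/s, so 2.0754045e-12 rad/s = 2.0754045e-12 / 0.10471976 = 1.9818653e-11 rpm ≈ 1.982e-11 rpm (4 s.f.). Final answer: 1.982e-11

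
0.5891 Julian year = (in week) 1 Julian year = 31557600 s, so 0.5891 Julian year = 0.5891 * 31557600 = 18590582 s. 1 week = 604800 s, so 18590582 s = 18590582 / 604800 = 30.738396 week ≈ 30.74 week (4 s.f.). Final answer: 30.74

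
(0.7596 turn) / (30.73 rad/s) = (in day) 1.798e-06. Check: 1 turn = 6.2831853 rad, so 0.7596 turn = 0.7596 * 6.2831853 = 4.7727076 rad. 30.73 rad/s is already in rad/s. Combine: 4.7727076 rad / 30.73 rad/s = 0.15531102 s. 1 day = 86400 s, so 0.15531102 s = 0.15531102 / 86400 = 1.7975812e-06 day ≈ 1.798e-06 day (4 s.f.).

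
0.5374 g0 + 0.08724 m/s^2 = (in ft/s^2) 1 g0 = 9.80665 m/s^2, so 0.5374 g0 = 0.5374 * 9.80665 = 5.2700937 m/s^2. 0.08724 m/s^2 is already in m/s^2. Sum: 5.2700937 + 0.08724 = 5.3573337 m/s^2. 1 ft/s^2 = 0.3048 m/s^2, so 5.3573337 m/s^2 = 5.3573337 / 0.3048 = 17.576554 ft/s^2 ≈ 17.58 ft/s^2 (4 s.f.). Final answer: 17.58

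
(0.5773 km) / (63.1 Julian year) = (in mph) 6.485e-07. Check: 1 km = 1000 m, so 0.5773 km = 0.5773 * 1000 = 577.3 m. 1 Julian year = 31557600 s, so 63.1 Julian year = 63.1 * 31557600 = 1.9912846e+09 s. Combine: 577.3 m / 1.9912846e+09 s = 2.8991336e-07 m/s. 1 mph = 0.44704 m/s, so 2.8991336e-07 m/s = 2.8991336e-07 / 0.44704 = 6.4851772e-07 mph ≈ 6.485e-07 mph (4 s.f.).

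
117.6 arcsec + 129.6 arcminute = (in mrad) 38.27. Check: 1 arcsec = 4.8481368e-06 rad, so 117.6 arcsec = 117.6 * 4.8481368e-06 = 0.00057014089 rad. 1 arcminute = 0.00029088821 rad, so 129.6 arcminute = 129.6 * 0.00029088821 = 0.037699112 rad. Sum: 0.00057014089 + 0.037699112 = 0.038269253 rad. 1 mrad = 0.001 rad, so 0.038269253 rad = 0.038269253 / 0.001 = 38.269253 mrad ≈ 38.27 mrad (4 s.f.).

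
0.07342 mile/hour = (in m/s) 0.03282. Check: 1 mile/hour = 0.44704 m/s, so 0.07342 mile/hour = 0.07342 * 0.44704 = 0.032821677 m/s. Result: 0.032821677 m/s ≈ 0.03282 m/s (4 s.f.).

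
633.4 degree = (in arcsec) 1 degree = 0.017453293 rad, so 633.4 degree = 633.4 * 0.017453293 = 11.054915 rad. 1 arcsec = 4.8481368e-06 rad, so 11.054915 rad = 11.054915 / 4.8481368e-06 = 2280240 arcsec ≈ 2.28e+06 arcsec (4 s.f.). Final answer: 2.28e+06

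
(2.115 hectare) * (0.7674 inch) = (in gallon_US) 1 hectare = 10000 m^2, so 2.115 hectare = 2.115 * 10000 = 21150 m^2. 1 inch = 0.0254 m, so 0.7674 inch = 0.7674 * 0.0254 = 0.01949196 m. Combine: 21150 m^2 * 0.01949196 m = 412.25495 m^3. 1 gallon_US = 0.0037854118 m^3, so 412.25495 m^3 = 412.25495 / 0.0037854118 = 108906.24 gallon_US ≈ 1.089e+05 gallon_US (4 s.f.). Final answer: 1.089e+05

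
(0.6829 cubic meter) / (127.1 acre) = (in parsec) 4.303e-23. Check: 0.6829 cubic meter = 0.6829 m^3. 1 acre = 4046.8564 m^2, so 127.1 acre = 127.1 * 4046.8564 = 514355.45 m^2. Combine: 0.6829 m^3 / 514355.45 m^2 = 1.3276811e-06 m. 1 parsec = 3.0856776e+16 m, so 1.3276811e-06 m = 1.3276811e-06 / 3.0856776e+16 = 4.3027213e-23 parsec ≈ 4.303e-23 parsec (4 s.f.).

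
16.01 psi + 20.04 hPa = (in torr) 843. Check: 1 psi = 6894.7573 Pa, so 16.01 psi = 16.01 * 6894.7573 = 110385.06 Pa. 1 hPa = 100 Pa, so 20.04 hPa = 20.04 * 100 = 2004 Pa. Sum: 110385.06 + 2004 = 112389.06 Pa. 1 torr = 133.32237 Pa, so 112389.06 Pa = 112389.06 / 133.32237 = 842.98731 torr ≈ 843 torr (4 s.f.).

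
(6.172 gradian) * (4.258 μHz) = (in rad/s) 4.128e-07. Check: 1 gradian = 0.015707963 rad, so 6.172 gradian = 6.172 * 0.015707963 = 0.096949549 rad. 1 μHz = 1e-06 Hz, so 4.258 μHz = 4.258 * 1e-06 = 4.258e-06 Hz. Combine: 0.096949549 rad * 4.258e-06 Hz = 4.1281118e-07 rad/s. Result: 4.1281118e-07 rad/s ≈ 4.128e-07 rad/s (4 s.f.).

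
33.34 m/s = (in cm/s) 3334. Check: 1 cm/s = 0.01 m/s, so 33.34 m/s = 33.34 / 0.01 = 3334 cm/s.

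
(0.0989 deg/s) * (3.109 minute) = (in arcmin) 1107. Check: 1 deg/s = 0.017453293 rad/s, so 0.0989 deg/s = 0.0989 * 0.017453293 = 0.0017261306 rad/s. 1 minute = 60 s, so 3.109 minute = 3.109 * 60 = 186.54 s. Combine: 0.0017261306 rad/s * 186.54 s = 0.32199241 rad. 1 arcmin = 0.00029088821 rad, so 0.32199241 rad = 0.32199241 / 0.00029088821 = 1106.9284 arcmin ≈ 1107 arcmin (4 s.f.).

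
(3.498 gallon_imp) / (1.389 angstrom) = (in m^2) 1 gallon_imp = 0.00454609 m^3, so 3.498 gallon_imp = 3.498 * 0.00454609 = 0.015902223 m^3. 1 angstrom = 1e-10 m, so 1.389 angstrom = 1.389 * 1e-10 = 1.389e-10 m. Combine: 0.015902223 m^3 / 1.389e-10 m = 1.1448685e+08 m^2. Result: 1.1448685e+08 m^2 ≈ 1.145e+08 m^2 (4 s.f.). Final answer: 1.145e+08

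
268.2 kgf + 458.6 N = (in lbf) 694.4. Check: 1 kgf = 9.80665 N, so 268.2 kgf = 268.2 * 9.80665 = 2630.1435 N. 458.6 N is already in N. Sum: 2630.1435 + 458.6 = 3088.7435 N. 1 lbf = 4.4482216 N, so 3088.7435 N = 3088.7435 / 4.4482216 = 694.37717 lbf ≈ 694.4 lbf (4 s.f.).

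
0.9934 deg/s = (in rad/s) 1 deg/s = 0.017453293 rad/s, so 0.9934 deg/s = 0.9934 * 0.017453293 = 0.017338101 rad/s. Result: 0.017338101 rad/s ≈ 0.01734 rad/s (4 s.f.). Final answer: 0.01734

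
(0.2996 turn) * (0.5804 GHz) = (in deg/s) 1 turn = 6.2831853 rad, so 0.2996 turn = 0.2996 * 6.2831853 = 1.8824423 rad. 1 GHz = 1e+09 Hz, so 0.5804 GHz = 0.5804 * 1e+09 = 5.804e+08 Hz. Combine: 1.8824423 rad * 5.804e+08 Hz = 1.0925695e+09 rad/s. 1 deg/s = 0.017453293 rad/s, so 1.0925695e+09 rad/s = 1.0925695e+09 / 0.017453293 = 6.2599622e+10 deg/s ≈ 6.26e+10 deg/s (4 s.f.). Final answer: 6.26e+10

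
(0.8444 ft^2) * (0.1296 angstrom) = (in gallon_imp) 2.236e-10. Check: 1 ft^2 = 0.09290304 m^2, so 0.8444 ft^2 = 0.8444 * 0.09290304 = 0.078447327 m^2. 1 angstrom = 1e-10 m, so 0.1296 angstrom = 0.1296 * 1e-10 = 1.296e-11 m. Combine: 0.078447327 m^2 * 1.296e-11 m = 1.0166774e-12 m^3. 1 gallon_imp = 0.00454609 m^3, so 1.0166774e-12 m^3 = 1.0166774e-12 / 0.00454609 = 2.2363775e-10 gallon_imp ≈ 2.236e-10 gallon_imp (4 s.f.).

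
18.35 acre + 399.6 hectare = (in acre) 1 acre = 4046.8564 m^2, so 18.35 acre = 18.35 * 4046.8564 = 74259.815 m^2. 1 hectare = 10000 m^2, so 399.6 hectare = 399.6 * 10000 = 3996000 m^2. Sum: 74259.815 + 3996000 = 4070259.8 m^2. 1 acre = 4046.8564 m^2, so 4070259.8 m^2 = 4070259.8 / 4046.8564 = 1005.7831 acre ≈ 1006 acre (4 s.f.). Final answer: 1006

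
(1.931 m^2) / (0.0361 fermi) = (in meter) 5.349e+16. Check: 1.931 m^2 is already in m^2. 1 fermi = 1e-15 m, so 0.0361 fermi = 0.0361 * 1e-15 = 3.61e-17 m. Combine: 1.931 m^2 / 3.61e-17 m = 5.3490305e+16 m. 5.3490305e+16 m = 5.3490305e+16 meter ≈ 5.349e+16 meter (4 s.f.).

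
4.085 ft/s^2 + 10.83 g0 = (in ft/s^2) 1 ft/s^2 = 0.3048 m/s^2, so 4.085 ft/s^2 = 4.085 * 0.3048 = 1.245108 m/s^2. 1 g0 = 9.80665 m/s^2, so 10.83 g0 = 10.83 * 9.80665 = 106.20602 m/s^2. Sum: 1.245108 + 106.20602 = 107.45113 m/s^2. 1 ft/s^2 = 0.3048 m/s^2, so 107.45113 m/s^2 = 107.45113 / 0.3048 = 352.52995 ft/s^2 ≈ 352.5 ft/s^2 (4 s.f.). Final answer: 352.5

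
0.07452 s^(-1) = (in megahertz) 0.07452 s^(-1) = 0.07452 Hz. 1 megahertz = 1000000 Hz, so 0.07452 Hz = 0.07452 / 1000000 = 7.452e-08 megahertz. Final answer: 7.452e-08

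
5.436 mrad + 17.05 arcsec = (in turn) 1 mrad = 0.001 rad, so 5.436 mrad = 5.436 * 0.001 = 0.005436 rad. 1 arcsec = 4.8481368e-06 rad, so 17.05 arcsec = 17.05 * 4.8481368e-06 = 8.2660733e-05 rad. Sum: 0.005436 + 8.2660733e-05 = 0.0055186607 rad. 1 turn = 6.2831853 rad, so 0.0055186607 rad = 0.0055186607 / 6.2831853 = 0.00087832213 turn ≈ 0.0008783 turn (4 s.f.). Final answer: 0.0008783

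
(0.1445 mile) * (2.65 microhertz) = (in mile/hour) 0.001379. Check: 1 mile = 1609.344 m, so 0.1445 mile = 0.1445 * 1609.344 = 232.55021 m. 1 microhertz = 1e-06 Hz, so 2.65 microhertz = 2.65 * 1e-06 = 2.65e-06 Hz. Combine: 232.55021 m * 2.65e-06 Hz = 0.00061625805 m/s. 1 mile/hour = 0.44704 m/s, so 0.00061625805 m/s = 0.00061625805 / 0.44704 = 0.00137853 mile/hour ≈ 0.001379 mile/hour (4 s.f.).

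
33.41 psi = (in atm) 1 psi = 6894.7573 Pa, so 33.41 psi = 33.41 * 6894.7573 = 230353.84 Pa. 1 atm = 101325 Pa, so 230353.84 Pa = 230353.84 / 101325 = 2.2734157 atm ≈ 2.273 atm (4 s.f.). Final answer: 2.273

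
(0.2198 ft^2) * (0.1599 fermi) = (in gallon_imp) 7.182e-16. Check: 1 ft^2 = 0.09290304 m^2, so 0.2198 ft^2 = 0.2198 * 0.09290304 = 0.020420088 m^2. 1 fermi = 1e-15 m, so 0.1599 fermi = 0.1599 * 1e-15 = 1.599e-16 m. Combine: 0.020420088 m^2 * 1.599e-16 m = 3.2651721e-18 m^3. 1 gallon_imp = 0.00454609 m^3, so 3.2651721e-18 m^3 = 3.2651721e-18 / 0.00454609 = 7.1823745e-16 gallon_imp ≈ 7.182e-16 gallon_imp (4 s.f.).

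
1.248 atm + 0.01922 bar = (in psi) 18.62. Check: 1 atm = 101325 Pa, so 1.248 atm = 1.248 * 101325 = 126453.6 Pa. 1 bar = 100000 Pa, so 0.01922 bar = 0.01922 * 100000 = 1922 Pa. Sum: 126453.6 + 1922 = 128375.6 Pa. 1 psi = 6894.7573 Pa, so 128375.6 Pa = 128375.6 / 6894.7573 = 18.619307 psi ≈ 18.62 psi (4 s.f.).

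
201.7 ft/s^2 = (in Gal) 6148. Check: 1 ft/s^2 = 0.3048 m/s^2, so 201.7 ft/s^2 = 201.7 * 0.3048 = 61.47816 m/s^2. 1 Gal = 0.01 m/s^2, so 61.47816 m/s^2 = 61.47816 / 0.01 = 6147.816 Gal ≈ 6148 Gal (4 s.f.).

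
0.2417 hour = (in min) 14.5. Check: 1 hour = 3600 s, so 0.2417 hour = 0.2417 * 3600 = 870.12 s. 1 min = 60 s, so 870.12 s = 870.12 / 60 = 14.502 min ≈ 14.5 min (4 s.f.).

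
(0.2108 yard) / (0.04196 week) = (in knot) 1 yard = 0.9144 m, so 0.2108 yard = 0.2108 * 0.9144 = 0.19275552 m. 1 week = 604800 s, so 0.04196 week = 0.04196 * 604800 = 25377.408 s. Combine: 0.19275552 m / 25377.408 s = 7.5955559e-06 m/s. 1 knot = 0.51444444 m/s, so 7.5955559e-06 m/s = 7.5955559e-06 / 0.51444444 = 1.4764579e-05 knot ≈ 1.476e-05 knot (4 s.f.). Final answer: 1.476e-05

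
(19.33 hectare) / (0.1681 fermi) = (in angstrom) 1 hectare = 10000 m^2, so 19.33 hectare = 19.33 * 10000 = 193300 m^2. 1 fermi = 1e-15 m, so 0.1681 fermi = 0.1681 * 1e-15 = 1.681e-16 m. Combine: 193300 m^2 / 1.681e-16 m = 1.1499108e+21 m. 1 angstrom = 1e-10 m, so 1.1499108e+21 m = 1.1499108e+21 / 1e-10 = 1.1499108e+31 angstrom ≈ 1.15e+31 angstrom (4 s.f.). Final answer: 1.15e+31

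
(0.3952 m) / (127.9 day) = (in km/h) 0.3952 m is already in m. 1 day = 86400 s, so 127.9 day = 127.9 * 86400 = 11050560 s. Combine: 0.3952 m / 11050560 s = 3.5762893e-08 m/s. 1 km/h = 0.27777778 m/s, so 3.5762893e-08 m/s = 3.5762893e-08 / 0.27777778 = 1.2874642e-07 km/h ≈ 1.287e-07 km/h (4 s.f.). Final answer: 1.287e-07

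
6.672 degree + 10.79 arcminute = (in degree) 6.852. Check: 1 degree = 0.017453293 rad, so 6.672 degree = 6.672 * 0.017453293 = 0.11644837 rad. 1 arcminute = 0.00029088821 rad, so 10.79 arcminute = 10.79 * 0.00029088821 = 0.0031386838 rad. Sum: 0.11644837 + 0.0031386838 = 0.11958705 rad. 1 degree = 0.017453293 rad, so 0.11958705 rad = 0.11958705 / 0.017453293 = 6.8518333 degree ≈ 6.852 degree (4 s.f.).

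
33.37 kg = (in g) 3.337e+04. Check: 1 g = 0.001 kg, so 33.37 kg = 33.37 / 0.001 = 33370 g ≈ 3.337e+04 g (4 s.f.).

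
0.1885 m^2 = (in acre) 1 acre = 4046.8564 m^2, so 0.1885 m^2 = 0.1885 / 4046.8564 = 4.6579364e-05 acre ≈ 4.658e-05 acre (4 s.f.). Final answer: 4.658e-05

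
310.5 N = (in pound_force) 1 pound_force = 4.4482216 N, so 310.5 N = 310.5 / 4.4482216 = 69.803177 pound_force ≈ 69.8 pound_force (4 s.f.). Final answer: 69.8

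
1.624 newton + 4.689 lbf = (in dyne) 1.624 newton = 1.624 N. 1 lbf = 4.4482216 N, so 4.689 lbf = 4.689 * 4.4482216 = 20.857711 N. Sum: 1.624 + 20.857711 = 22.481711 N. 1 dyne = 1e-05 N, so 22.481711 N = 22.481711 / 1e-05 = 2248171.1 dyne ≈ 2.248e+06 dyne (4 s.f.). Final answer: 2.248e+06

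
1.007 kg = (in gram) 1 gram = 0.001 kg, so 1.007 kg = 1.007 / 0.001 = 1007 gram. Final answer: 1007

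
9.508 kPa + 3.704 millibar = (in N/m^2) 1 kPa = 1000 Pa, so 9.508 kPa = 9.508 * 1000 = 9508 Pa. 1 millibar = 100 Pa, so 3.704 millibar = 3.704 * 100 = 370.4 Pa. Sum: 9508 + 370.4 = 9878.4 Pa. 9878.4 Pa = 9878.4 N/m^2 ≈ 9878 N/m^2 (4 s.f.). Final answer: 9878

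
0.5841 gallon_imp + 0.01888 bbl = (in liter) 1 gallon_imp = 0.00454609 m^3, so 0.5841 gallon_imp = 0.5841 * 0.00454609 = 0.0026553712 m^3. 1 bbl = 0.15898729 m^3, so 0.01888 bbl = 0.01888 * 0.15898729 = 0.0030016801 m^3. Sum: 0.0026553712 + 0.0030016801 = 0.0056570513 m^3. 1 liter = 0.001 m^3, so 0.0056570513 m^3 = 0.0056570513 / 0.001 = 5.6570513 liter ≈ 5.657 liter (4 s.f.). Final answer: 5.657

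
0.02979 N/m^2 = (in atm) 0.02979 N/m^2 = 0.02979 Pa. 1 atm = 101325 Pa, so 0.02979 Pa = 0.02979 / 101325 = 2.9400444e-07 atm ≈ 2.94e-07 atm (4 s.f.). Final answer: 2.94e-07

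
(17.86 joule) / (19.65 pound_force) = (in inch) 17.86 joule = 17.86 J. 1 pound_force = 4.4482216 N, so 19.65 pound_force = 19.65 * 4.4482216 = 87.407555 N. Combine: 17.86 J / 87.407555 N = 0.20433016 m. 1 inch = 0.0254 m, so 0.20433016 m = 0.20433016 / 0.0254 = 8.0444946 inch ≈ 8.044 inch (4 s.f.). Final answer: 8.044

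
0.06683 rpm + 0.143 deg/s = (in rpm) 1 rpm = 0.10471976 rad/s, so 0.06683 rpm = 0.06683 * 0.10471976 = 0.0069984212 rad/s. 1 deg/s = 0.017453293 rad/s, so 0.143 deg/s = 0.143 * 0.017453293 = 0.0024958208 rad/s. Sum: 0.0069984212 + 0.0024958208 = 0.0094942421 rad/s. 1 rpm = 0.10471976 rad/s, so 0.0094942421 rad/s = 0.0094942421 / 0.10471976 = 0.090663333 rpm ≈ 0.09066 rpm (4 s.f.). Final answer: 0.09066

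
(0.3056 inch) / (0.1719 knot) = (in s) 1 inch = 0.0254 m, so 0.3056 inch = 0.3056 * 0.0254 = 0.00776224 m. 1 knot = 0.51444444 m/s, so 0.1719 knot = 0.1719 * 0.51444444 = 0.088433 m/s. Combine: 0.00776224 m / 0.088433 m/s = 0.087775378 s. Result: 0.087775378 s ≈ 0.08778 s (4 s.f.). Final answer: 0.08778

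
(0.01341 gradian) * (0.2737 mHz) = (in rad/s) 5.765e-08. Check: 1 gradian = 0.015707963 rad, so 0.01341 gradian = 0.01341 * 0.015707963 = 0.00021064379 rad. 1 mHz = 0.001 Hz, so 0.2737 mHz = 0.2737 * 0.001 = 0.0002737 Hz. Combine: 0.00021064379 rad * 0.0002737 Hz = 5.7653205e-08 rad/s. Result: 5.7653205e-08 rad/s ≈ 5.765e-08 rad/s (4 s.f.).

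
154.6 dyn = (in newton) 1 dyn = 1e-05 N, so 154.6 dyn = 154.6 * 1e-05 = 0.001546 N. 0.001546 N = 0.001546 newton. Final answer: 0.001546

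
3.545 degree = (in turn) 1 degree = 0.017453293 rad, so 3.545 degree = 3.545 * 0.017453293 = 0.061871922 rad. 1 turn = 6.2831853 rad, so 0.061871922 rad = 0.061871922 / 6.2831853 = 0.0098472222 turn ≈ 0.009847 turn (4 s.f.). Final answer: 0.009847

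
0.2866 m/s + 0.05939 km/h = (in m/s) 0.3031. Check: 0.2866 m/s is already in m/s. 1 km/h = 0.27777778 m/s, so 0.05939 km/h = 0.05939 * 0.27777778 = 0.016497222 m/s. Sum: 0.2866 + 0.016497222 = 0.30309722 m/s. Result: 0.30309722 m/s ≈ 0.3031 m/s (4 s.f.).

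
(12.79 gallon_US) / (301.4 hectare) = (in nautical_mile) 8.674e-12. Check: 1 gallon_US = 0.0037854118 m^3, so 12.79 gallon_US = 12.79 * 0.0037854118 = 0.048415417 m^3. 1 hectare = 10000 m^2, so 301.4 hectare = 301.4 * 10000 = 3014000 m^2. Combine: 0.048415417 m^3 / 3014000 m^2 = 1.6063509e-08 m. 1 nautical_mile = 1852 m, so 1.6063509e-08 m = 1.6063509e-08 / 1852 = 8.6736011e-12 nautical_mile ≈ 8.674e-12 nautical_mile (4 s.f.).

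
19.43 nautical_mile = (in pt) 1.02e+08. Check: 1 nautical_mile = 1852 m, so 19.43 nautical_mile = 19.43 * 1852 = 35984.36 m. 1 pt = 0.00035277778 m, so 35984.36 m = 35984.36 / 0.00035277778 = 1.0200291e+08 pt ≈ 1.02e+08 pt (4 s.f.).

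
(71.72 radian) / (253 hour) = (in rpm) 0.0007519. Check: 71.72 radian = 71.72 rad. 1 hour = 3600 s, so 253 hour = 253 * 3600 = 910800 s. Combine: 71.72 rad / 910800 s = 7.8743961e-05 rad/s. 1 rpm = 0.10471976 rad/s, so 7.8743961e-05 rad/s = 7.8743961e-05 / 0.10471976 = 0.00075194944 rpm ≈ 0.0007519 rpm (4 s.f.).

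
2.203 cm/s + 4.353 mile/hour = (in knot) 3.825. Check: 1 cm/s = 0.01 m/s, so 2.203 cm/s = 2.203 * 0.01 = 0.02203 m/s. 1 mile/hour = 0.44704 m/s, so 4.353 mile/hour = 4.353 * 0.44704 = 1.9459651 m/s. Sum: 0.02203 + 1.9459651 = 1.9679951 m/s. 1 knot = 0.51444444 m/s, so 1.9679951 m/s = 1.9679951 / 0.51444444 = 3.8254765 knot ≈ 3.825 knot (4 s.f.).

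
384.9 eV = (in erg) 6.167e-10. Check: 1 eV = 1.6021766e-19 J, so 384.9 eV = 384.9 * 1.6021766e-19 = 6.1667779e-17 J. 1 erg = 1e-07 J, so 6.1667779e-17 J = 6.1667779e-17 / 1e-07 = 6.1667779e-10 erg ≈ 6.167e-10 erg (4 s.f.).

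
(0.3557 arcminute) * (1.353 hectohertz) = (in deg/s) 1 arcminute = 0.00029088821 rad, so 0.3557 arcminute = 0.3557 * 0.00029088821 = 0.00010346894 rad. 1 hectohertz = 100 Hz, so 1.353 hectohertz = 1.353 * 100 = 135.3 Hz. Combine: 0.00010346894 rad * 135.3 Hz = 0.013999347 rad/s. 1 deg/s = 0.017453293 rad/s, so 0.013999347 rad/s = 0.013999347 / 0.017453293 = 0.8021035 deg/s ≈ 0.8021 deg/s (4 s.f.). Final answer: 0.8021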